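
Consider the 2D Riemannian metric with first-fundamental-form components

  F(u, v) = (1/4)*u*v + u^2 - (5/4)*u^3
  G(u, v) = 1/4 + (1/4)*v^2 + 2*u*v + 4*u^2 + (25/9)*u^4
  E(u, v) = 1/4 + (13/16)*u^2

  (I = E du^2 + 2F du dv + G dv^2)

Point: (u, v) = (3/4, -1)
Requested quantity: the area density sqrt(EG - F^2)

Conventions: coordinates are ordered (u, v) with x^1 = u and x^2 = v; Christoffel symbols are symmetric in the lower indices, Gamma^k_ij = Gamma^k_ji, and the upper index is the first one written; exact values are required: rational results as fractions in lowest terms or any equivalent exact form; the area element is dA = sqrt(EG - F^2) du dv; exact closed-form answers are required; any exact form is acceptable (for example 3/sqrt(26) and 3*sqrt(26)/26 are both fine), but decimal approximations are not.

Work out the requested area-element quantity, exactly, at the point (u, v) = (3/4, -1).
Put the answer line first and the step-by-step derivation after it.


Answer: sqrt(EG - F^2) = sqrt(24281)/128

E = 181/256, F = -39/256, G = 545/256; EG - F^2 = 24281/16384


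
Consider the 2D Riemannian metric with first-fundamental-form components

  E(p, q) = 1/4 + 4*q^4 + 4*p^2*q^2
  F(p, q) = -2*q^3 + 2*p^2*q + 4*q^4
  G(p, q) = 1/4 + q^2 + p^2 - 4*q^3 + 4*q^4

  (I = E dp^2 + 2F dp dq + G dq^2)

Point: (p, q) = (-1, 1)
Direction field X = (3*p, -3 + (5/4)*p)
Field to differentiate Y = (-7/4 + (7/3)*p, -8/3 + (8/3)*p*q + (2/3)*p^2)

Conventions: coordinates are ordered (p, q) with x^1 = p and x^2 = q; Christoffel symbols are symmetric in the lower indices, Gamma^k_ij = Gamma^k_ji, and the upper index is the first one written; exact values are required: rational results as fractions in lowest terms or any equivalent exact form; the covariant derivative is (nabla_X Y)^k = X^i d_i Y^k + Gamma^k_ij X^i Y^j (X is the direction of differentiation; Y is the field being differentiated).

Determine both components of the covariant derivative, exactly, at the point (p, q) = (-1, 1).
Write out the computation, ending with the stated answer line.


E = 33/4, F = 4, G = 9/4 at the point
E_p = -8, E_q = 24, F_p = -4, F_q = 12, G_p = -2, G_q = 6
EG - F^2 = 41/16;  g^inv = (16/41) * [[9/4, -4], [-4, 33/4]]
first-kind symbols [ij,l] = (1/2)(d_i g_jl + d_j g_il - d_l g_ij): [pp,p] = E_p/2 = -4, [pp,q] = F_p - E_q/2 = -16, [pq,p] = E_q/2 = 12, [pq,q] = G_p/2 = -1, [qq,p] = F_q - G_p/2 = 13, [qq,q] = G_q/2 = 3
Gamma^p_ij = (G*[ij,p] - F*[ij,q])/(EG - F^2), Gamma^q_ij = (E*[ij,q] - F*[ij,p])/(EG - F^2)
Gamma_ppp = 880/41, Gamma_ppq = 496/41, Gamma_pqq = 276/41, Gamma_qpp = -1856/41, Gamma_qpq = -900/41, Gamma_qqq = -436/41
X = (-3, -17/4), Y = (-49/12, -14/3) at the point

Answer: (nabla_X Y)^p = 94556/123, (nabla_X Y)^q = -711617/492


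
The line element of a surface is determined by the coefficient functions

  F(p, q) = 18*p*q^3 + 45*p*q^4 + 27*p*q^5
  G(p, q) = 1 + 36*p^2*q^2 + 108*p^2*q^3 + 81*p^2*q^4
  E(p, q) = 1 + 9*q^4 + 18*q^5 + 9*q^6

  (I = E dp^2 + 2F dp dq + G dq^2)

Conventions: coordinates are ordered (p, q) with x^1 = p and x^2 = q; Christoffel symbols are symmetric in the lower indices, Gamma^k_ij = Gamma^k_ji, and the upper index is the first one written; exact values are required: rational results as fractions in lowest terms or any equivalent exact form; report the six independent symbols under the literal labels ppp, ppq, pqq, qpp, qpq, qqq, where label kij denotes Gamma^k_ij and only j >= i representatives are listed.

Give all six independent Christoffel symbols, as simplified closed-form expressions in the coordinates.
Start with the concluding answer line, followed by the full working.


Answer: Gamma_ppp = 0, Gamma_ppq = (27*q^5 + 45*q^4 + 18*q^3)/(81*p^2*q^4 + 108*p^2*q^3 + 36*p^2*q^2 + 9*q^6 + 18*q^5 + 9*q^4 + 1), Gamma_pqq = (54*p*q^4 + 72*p*q^3 + 18*p*q^2)/(81*p^2*q^4 + 108*p^2*q^3 + 36*p^2*q^2 + 9*q^6 + 18*q^5 + 9*q^4 + 1), Gamma_qpp = 0, Gamma_qpq = (81*p*q^4 + 108*p*q^3 + 36*p*q^2)/(81*p^2*q^4 + 108*p^2*q^3 + 36*p^2*q^2 + 9*q^6 + 18*q^5 + 9*q^4 + 1), Gamma_qqq = (162*p^2*q^3 + 162*p^2*q^2 + 36*p^2*q)/(81*p^2*q^4 + 108*p^2*q^3 + 36*p^2*q^2 + 9*q^6 + 18*q^5 + 9*q^4 + 1)

E = 1 + 9*q^4 + 18*q^5 + 9*q^6; F = 18*p*q^3 + 45*p*q^4 + 27*p*q^5; G = 1 + 36*p^2*q^2 + 108*p^2*q^3 + 81*p^2*q^4
Gamma^k_ij = (1/2) g^{kl} (d_i g_jl + d_j g_il - d_l g_ij), with g^inv = (1/(EG-F^2)) [[G, -F], [-F, E]]
first partials: E_p = 0, E_q = 36*q^3 + 90*q^4 + 54*q^5, F_p = 18*q^3 + 45*q^4 + 27*q^5, F_q = 54*p*q^2 + 180*p*q^3 + 135*p*q^4, G_p = 72*p*q^2 + 216*p*q^3 + 162*p*q^4, G_q = 72*p^2*q + 324*p^2*q^2 + 324*p^2*q^3
D = EG - F^2 = 1 + 9*q^4 + 36*p^2*q^2 + 18*q^5 + 108*p^2*q^3 + 9*q^6 + 81*p^2*q^4
expanded: Gamma^p_pp = (G E_p - 2F F_p + F E_q)/(2D), Gamma^p_pq = (G E_q - F G_p)/(2D), Gamma^p_qq = (2G F_q - G G_p - F G_q)/(2D), Gamma^q_pp = (2E F_p - E E_q - F E_p)/(2D), Gamma^q_pq = (E G_p - F E_q)/(2D), Gamma^q_qq = (E G_q - 2F F_q + F G_p)/(2D); substitute and cancel common factors


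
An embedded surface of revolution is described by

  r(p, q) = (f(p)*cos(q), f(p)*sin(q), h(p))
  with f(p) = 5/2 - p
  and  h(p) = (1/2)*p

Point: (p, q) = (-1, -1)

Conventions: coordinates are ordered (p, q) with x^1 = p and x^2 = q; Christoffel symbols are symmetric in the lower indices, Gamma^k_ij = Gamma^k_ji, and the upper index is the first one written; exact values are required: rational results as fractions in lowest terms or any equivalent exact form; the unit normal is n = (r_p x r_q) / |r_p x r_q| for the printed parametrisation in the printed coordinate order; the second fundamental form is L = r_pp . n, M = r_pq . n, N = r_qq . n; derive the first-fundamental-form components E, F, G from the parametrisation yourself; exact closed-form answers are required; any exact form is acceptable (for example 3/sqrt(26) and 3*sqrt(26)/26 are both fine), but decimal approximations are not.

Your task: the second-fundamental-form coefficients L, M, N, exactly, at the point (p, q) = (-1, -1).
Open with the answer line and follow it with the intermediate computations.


Answer: L = 0, M = 0, N = 7*sqrt(5)/10

f = 7/2, f' = -1, f'' = 0, h' = 1/2, h'' = 0
E = 5/4, F = 0, G = 49/4; answer radicand W^2 = 5/4
unnormalised second-form numerators: l = 0, m = 0, n = 7/4; L = l/sqrt(5/4), and similarly M = m/sqrt(W^2), N = n/sqrt(W^2)


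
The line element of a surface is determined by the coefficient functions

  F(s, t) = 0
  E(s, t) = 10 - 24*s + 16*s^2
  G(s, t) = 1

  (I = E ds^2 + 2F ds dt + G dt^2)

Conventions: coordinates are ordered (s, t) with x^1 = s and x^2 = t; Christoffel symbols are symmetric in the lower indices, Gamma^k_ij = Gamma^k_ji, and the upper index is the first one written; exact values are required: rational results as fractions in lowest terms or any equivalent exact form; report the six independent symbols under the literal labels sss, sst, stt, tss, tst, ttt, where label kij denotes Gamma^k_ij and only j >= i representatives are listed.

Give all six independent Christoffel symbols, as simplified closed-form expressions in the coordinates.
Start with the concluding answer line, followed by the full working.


Answer: Gamma_sss = (8*s - 6)/(8*s^2 - 12*s + 5), Gamma_sst = 0, Gamma_stt = 0, Gamma_tss = 0, Gamma_tst = 0, Gamma_ttt = 0

E = 10 - 24*s + 16*s^2; F = 0; G = 1
Gamma^k_ij = (1/2) g^{kl} (d_i g_jl + d_j g_il - d_l g_ij), with g^inv = (1/(EG-F^2)) [[G, -F], [-F, E]]
first partials: E_s = -24 + 32*s, E_t = 0, F_s = 0, F_t = 0, G_s = 0, G_t = 0
D = EG - F^2 = 10 - 24*s + 16*s^2
expanded: Gamma^s_ss = (G E_s - 2F F_s + F E_t)/(2D), Gamma^s_st = (G E_t - F G_s)/(2D), Gamma^s_tt = (2G F_t - G G_s - F G_t)/(2D), Gamma^t_ss = (2E F_s - E E_t - F E_s)/(2D), Gamma^t_st = (E G_s - F E_t)/(2D), Gamma^t_tt = (E G_t - 2F F_t + F G_s)/(2D); substitute and cancel common factors


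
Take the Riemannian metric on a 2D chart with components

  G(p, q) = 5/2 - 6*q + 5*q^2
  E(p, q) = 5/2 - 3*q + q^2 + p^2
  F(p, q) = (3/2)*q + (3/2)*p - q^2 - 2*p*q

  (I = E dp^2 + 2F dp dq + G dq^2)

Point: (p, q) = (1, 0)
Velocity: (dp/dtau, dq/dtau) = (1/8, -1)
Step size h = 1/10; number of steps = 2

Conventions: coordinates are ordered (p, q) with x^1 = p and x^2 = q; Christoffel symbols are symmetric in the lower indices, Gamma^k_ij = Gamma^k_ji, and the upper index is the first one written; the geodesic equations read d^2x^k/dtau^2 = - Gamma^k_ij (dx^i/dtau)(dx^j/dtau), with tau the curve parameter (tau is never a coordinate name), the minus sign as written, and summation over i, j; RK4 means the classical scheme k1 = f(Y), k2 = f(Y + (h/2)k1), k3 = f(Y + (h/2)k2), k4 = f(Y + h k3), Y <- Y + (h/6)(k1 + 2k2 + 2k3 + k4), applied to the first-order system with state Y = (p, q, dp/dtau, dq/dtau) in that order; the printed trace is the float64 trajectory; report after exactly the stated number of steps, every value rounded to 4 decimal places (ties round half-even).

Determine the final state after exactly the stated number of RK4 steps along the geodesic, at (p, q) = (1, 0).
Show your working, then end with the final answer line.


f(Y) = (dp/dtau, dq/dtau, -Gamma^p_ij Y'^i Y'^j, -Gamma^q_ij Y'^i Y'^j) with the Gammas evaluated at the stage position; h = 0.100000; intermediate values shown to 6 dp
step 0: p = 1.0000, q = 0.0000, dp/dtau = 0.1250, dq/dtau = -1.0000
step 1:
  k1: at (p, q) = (1.000000, 0.000000), (dp/dtau, dq/dtau) = (0.125000, -1.000000); Gamma_ppp = -0.307692, Gamma_ppq = -0.576923, Gamma_pqq = 0.500000, Gamma_qpp = 1.384615, Gamma_qpq = 0.346154, Gamma_qqq = -1.500000; k1 = (0.125000, -1.000000, -0.639423, 1.564904)
  k2: at (p, q) = (1.006250, -0.050000), (dp/dtau, dq/dtau) = (0.093029, -0.921755); Gamma_ppp = -0.250937, Gamma_ppq = -0.547704, Gamma_pqq = 0.479997, Gamma_qpp = 1.256733, Gamma_qpq = 0.298438, Gamma_qqq = -1.417100; k2 = (0.093029, -0.921755, -0.499580, 1.244319)
  k3: at (p, q) = (1.004651, -0.046088), (dp/dtau, dq/dtau) = (0.100021, -0.937784); Gamma_ppp = -0.254728, Gamma_ppq = -0.549885, Gamma_pqq = 0.481665, Gamma_qpp = 1.265657, Gamma_qpq = 0.301528, Gamma_qqq = -1.423168; k3 = (0.100021, -0.937784, -0.524203, 1.295493)
  k4: at (p, q) = (1.010002, -0.093778), (dp/dtau, dq/dtau) = (0.072580, -0.870451); Gamma_ppp = -0.208584, Gamma_ppq = -0.525666, Gamma_pqq = 0.463022, Gamma_qpp = 1.160635, Gamma_qpq = 0.263113, Gamma_qqq = -1.348362; k4 = (0.072580, -0.870451, -0.416146, 1.048764)
  Y <- Y + (h/6)(k1 + 2k2 + 2k3 + k4): p = 1.0097, q = -0.0932, dp/dtau = 0.0733, dq/dtau = -0.8718
step 2:
  k1: at (p, q) = (1.009728, -0.093159), (dp/dtau, dq/dtau) = (0.073281, -0.871778); Gamma_ppp = -0.209087, Gamma_ppq = -0.525971, Gamma_pqq = 0.463277, Gamma_qpp = 1.161850, Gamma_qpq = 0.263517, Gamma_qqq = -1.349259; k1 = (0.073281, -0.871778, -0.418170, 1.052864)
  k2: at (p, q) = (1.013392, -0.136748), (dp/dtau, dq/dtau) = (0.052373, -0.819135); Gamma_ppp = -0.172810, Gamma_ppq = -0.506615, Gamma_pqq = 0.447097, Gamma_qpp = 1.078548, Gamma_qpq = 0.233487, Gamma_qqq = -1.285070; k2 = (0.052373, -0.819135, -0.342988, 0.879335)
  k3: at (p, q) = (1.012347, -0.134116), (dp/dtau, dq/dtau) = (0.056132, -0.827812); Gamma_ppp = -0.174670, Gamma_ppq = -0.507769, Gamma_pqq = 0.448116, Gamma_qpp = 1.083104, Gamma_qpq = 0.234976, Gamma_qqq = -1.288661; k3 = (0.056132, -0.827812, -0.353720, 0.901508)
  k4: at (p, q) = (1.015341, -0.175940), (dp/dtau, dq/dtau) = (0.037909, -0.781628); Gamma_ppp = -0.144205, Gamma_ppq = -0.491153, Gamma_pqq = 0.433425, Gamma_qpp = 1.012406, Gamma_qpq = 0.209865, Gamma_qqq = -1.230823; k4 = (0.037909, -0.781628, -0.293697, 0.762943)
  Y <- Y + (h/6)(k1 + 2k2 + 2k3 + k4): p = 1.0152, q = -0.1756, dp/dtau = 0.0382, dq/dtau = -0.7822

Answer: p = 1.0152, q = -0.1756, dp/dtau = 0.0382, dq/dtau = -0.7822


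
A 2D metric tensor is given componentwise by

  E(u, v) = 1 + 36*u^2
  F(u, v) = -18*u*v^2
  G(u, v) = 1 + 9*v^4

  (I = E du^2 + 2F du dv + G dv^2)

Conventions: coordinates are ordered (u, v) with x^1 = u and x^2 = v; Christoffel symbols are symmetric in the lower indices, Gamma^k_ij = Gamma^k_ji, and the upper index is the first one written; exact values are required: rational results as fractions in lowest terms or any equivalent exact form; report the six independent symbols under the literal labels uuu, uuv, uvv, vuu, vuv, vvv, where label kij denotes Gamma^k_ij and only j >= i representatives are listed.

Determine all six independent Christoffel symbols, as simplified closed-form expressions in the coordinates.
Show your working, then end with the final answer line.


E = 1 + 36*u^2; F = -18*u*v^2; G = 1 + 9*v^4
Gamma^k_ij = (1/2) g^{kl} (d_i g_jl + d_j g_il - d_l g_ij), with g^inv = (1/(EG-F^2)) [[G, -F], [-F, E]]
first partials: E_u = 72*u, E_v = 0, F_u = -18*v^2, F_v = -36*u*v, G_u = 0, G_v = 36*v^3
D = EG - F^2 = 1 + 36*u^2 + 9*v^4
expanded: Gamma^u_uu = (G E_u - 2F F_u + F E_v)/(2D), Gamma^u_uv = (G E_v - F G_u)/(2D), Gamma^u_vv = (2G F_v - G G_u - F G_v)/(2D), Gamma^v_uu = (2E F_u - E E_v - F E_u)/(2D), Gamma^v_uv = (E G_u - F E_v)/(2D), Gamma^v_vv = (E G_v - 2F F_v + F G_u)/(2D); substitute and cancel common factors

Answer: Gamma_uuu = 36*u/(36*u^2 + 9*v^4 + 1), Gamma_uuv = 0, Gamma_uvv = -36*u*v/(36*u^2 + 9*v^4 + 1), Gamma_vuu = -18*v^2/(36*u^2 + 9*v^4 + 1), Gamma_vuv = 0, Gamma_vvv = 18*v^3/(36*u^2 + 9*v^4 + 1)


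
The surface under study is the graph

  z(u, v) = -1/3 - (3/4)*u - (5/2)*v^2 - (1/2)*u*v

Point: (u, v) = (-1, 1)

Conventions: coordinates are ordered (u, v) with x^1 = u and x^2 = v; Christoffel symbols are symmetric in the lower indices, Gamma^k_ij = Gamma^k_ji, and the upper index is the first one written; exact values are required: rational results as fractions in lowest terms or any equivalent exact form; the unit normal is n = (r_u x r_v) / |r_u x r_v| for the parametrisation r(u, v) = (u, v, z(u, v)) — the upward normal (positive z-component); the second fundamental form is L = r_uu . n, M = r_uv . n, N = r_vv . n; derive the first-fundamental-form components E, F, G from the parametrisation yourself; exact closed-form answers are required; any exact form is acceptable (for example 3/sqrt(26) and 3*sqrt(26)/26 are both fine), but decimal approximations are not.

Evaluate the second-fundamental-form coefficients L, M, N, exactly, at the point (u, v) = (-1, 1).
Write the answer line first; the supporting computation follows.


Answer: L = 0, M = -2*sqrt(365)/365, N = -4*sqrt(365)/73

z_u = -5/4, z_v = -9/2, z_uu = 0, z_uv = -1/2, z_vv = -5
E = 41/16, F = 45/8, G = 85/4; answer radicand W^2 = 365/16
unnormalised second-form numerators: l = 0, m = -1/2, n = -5; L = l/sqrt(365/16), and similarly M = m/sqrt(W^2), N = n/sqrt(W^2)


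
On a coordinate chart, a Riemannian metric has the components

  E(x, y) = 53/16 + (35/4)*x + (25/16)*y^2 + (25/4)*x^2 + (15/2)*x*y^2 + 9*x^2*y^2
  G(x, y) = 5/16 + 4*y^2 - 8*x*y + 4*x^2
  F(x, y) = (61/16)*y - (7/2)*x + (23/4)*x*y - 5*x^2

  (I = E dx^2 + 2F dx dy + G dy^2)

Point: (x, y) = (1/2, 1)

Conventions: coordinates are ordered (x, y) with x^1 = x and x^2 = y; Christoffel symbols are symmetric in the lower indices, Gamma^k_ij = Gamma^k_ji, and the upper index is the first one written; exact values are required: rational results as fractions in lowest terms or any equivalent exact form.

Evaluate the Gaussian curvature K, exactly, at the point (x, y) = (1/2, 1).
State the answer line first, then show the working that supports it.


Answer: K = 161383/73441

E = 269/16, F = 59/16, G = 21/16, EG - F^2 = 271/32 at the point
E_x = 63/2, E_y = 121/8, F_x = -11/4, F_y = 107/16, G_x = -4, G_y = 4
E_yy = 121/8, F_xy = 23/4, G_xx = 8
Apply the Brioschi formula K = (det M1 - det M2)/(EG - F^2)^2 over the derivative matrices of E, F, G.
M1 = [[-E_yy/2 + F_xy - G_xx/2, E_x/2, F_x - E_y/2], [F_y - G_x/2, E, F], [G_y/2, F, G]] = [[-93/16, 63/4, -165/16], [139/16, 269/16, 59/16], [2, 59/16, 21/16]]; det M1 = -394281/4096
M2 = [[0, E_y/2, G_x/2], [E_y/2, E, F], [G_x/2, F, G]] = [[0, 121/16, -2], [121/16, 269/16, 59/16], [-2, 59/16, 21/16]]; det M2 = -1039813/4096
det M1 - det M2 = 161383/1024; K = 161383/1024 / (271/32)^2 = 161383/73441


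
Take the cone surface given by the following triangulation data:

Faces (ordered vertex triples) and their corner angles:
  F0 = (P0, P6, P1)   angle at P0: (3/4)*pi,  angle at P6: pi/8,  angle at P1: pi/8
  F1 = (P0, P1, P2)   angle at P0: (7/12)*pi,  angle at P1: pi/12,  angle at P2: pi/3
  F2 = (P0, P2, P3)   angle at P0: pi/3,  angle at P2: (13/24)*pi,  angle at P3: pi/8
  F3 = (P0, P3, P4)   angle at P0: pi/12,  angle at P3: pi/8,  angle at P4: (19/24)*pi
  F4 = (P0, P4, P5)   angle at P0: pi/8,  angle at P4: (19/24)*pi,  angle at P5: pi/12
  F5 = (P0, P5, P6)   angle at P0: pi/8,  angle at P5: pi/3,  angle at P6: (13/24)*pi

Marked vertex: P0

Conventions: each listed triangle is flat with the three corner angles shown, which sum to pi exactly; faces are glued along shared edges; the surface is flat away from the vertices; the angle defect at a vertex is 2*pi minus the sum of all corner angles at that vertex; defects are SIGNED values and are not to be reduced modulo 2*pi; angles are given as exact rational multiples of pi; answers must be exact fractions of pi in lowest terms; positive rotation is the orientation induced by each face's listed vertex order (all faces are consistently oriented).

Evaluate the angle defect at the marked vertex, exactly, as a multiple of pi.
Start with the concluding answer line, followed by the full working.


Answer: defect(P0) = 0

Sum of corner angles at P0: 2*pi
defect = 2*pi - 2*pi


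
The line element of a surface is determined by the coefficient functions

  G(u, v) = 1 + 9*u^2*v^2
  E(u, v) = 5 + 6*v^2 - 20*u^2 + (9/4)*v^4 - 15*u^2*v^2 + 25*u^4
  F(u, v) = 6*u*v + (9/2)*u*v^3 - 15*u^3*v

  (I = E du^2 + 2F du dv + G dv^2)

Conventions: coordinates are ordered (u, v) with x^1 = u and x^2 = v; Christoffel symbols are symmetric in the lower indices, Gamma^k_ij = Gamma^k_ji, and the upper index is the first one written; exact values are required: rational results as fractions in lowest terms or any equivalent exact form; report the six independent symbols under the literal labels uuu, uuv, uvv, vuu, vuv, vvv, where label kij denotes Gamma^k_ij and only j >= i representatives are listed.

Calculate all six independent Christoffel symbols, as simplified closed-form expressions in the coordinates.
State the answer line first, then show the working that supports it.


Answer: Gamma_uuu = (200*u^3 - 60*u*v^2 - 80*u)/(100*u^4 - 24*u^2*v^2 - 80*u^2 + 9*v^4 + 24*v^2 + 20), Gamma_uuv = (-60*u^2*v + 18*v^3 + 24*v)/(100*u^4 - 24*u^2*v^2 - 80*u^2 + 9*v^4 + 24*v^2 + 20), Gamma_uvv = (-60*u^3 + 18*u*v^2 + 24*u)/(100*u^4 - 24*u^2*v^2 - 80*u^2 + 9*v^4 + 24*v^2 + 20), Gamma_vuu = -120*u^2*v/(100*u^4 - 24*u^2*v^2 - 80*u^2 + 9*v^4 + 24*v^2 + 20), Gamma_vuv = 36*u*v^2/(100*u^4 - 24*u^2*v^2 - 80*u^2 + 9*v^4 + 24*v^2 + 20), Gamma_vvv = 36*u^2*v/(100*u^4 - 24*u^2*v^2 - 80*u^2 + 9*v^4 + 24*v^2 + 20)

E = 5 + 6*v^2 - 20*u^2 + (9/4)*v^4 - 15*u^2*v^2 + 25*u^4; F = 6*u*v + (9/2)*u*v^3 - 15*u^3*v; G = 1 + 9*u^2*v^2
Gamma^k_ij = (1/2) g^{kl} (d_i g_jl + d_j g_il - d_l g_ij), with g^inv = (1/(EG-F^2)) [[G, -F], [-F, E]]
first partials: E_u = -40*u - 30*u*v^2 + 100*u^3, E_v = 12*v + 9*v^3 - 30*u^2*v, F_u = 6*v + (9/2)*v^3 - 45*u^2*v, F_v = 6*u + (27/2)*u*v^2 - 15*u^3, G_u = 18*u*v^2, G_v = 18*u^2*v
D = EG - F^2 = 5 + 6*v^2 - 20*u^2 + (9/4)*v^4 - 6*u^2*v^2 + 25*u^4
expanded: Gamma^u_uu = (G E_u - 2F F_u + F E_v)/(2D), Gamma^u_uv = (G E_v - F G_u)/(2D), Gamma^u_vv = (2G F_v - G G_u - F G_v)/(2D), Gamma^v_uu = (2E F_u - E E_v - F E_u)/(2D), Gamma^v_uv = (E G_u - F E_v)/(2D), Gamma^v_vv = (E G_v - 2F F_v + F G_u)/(2D); substitute and cancel common factors


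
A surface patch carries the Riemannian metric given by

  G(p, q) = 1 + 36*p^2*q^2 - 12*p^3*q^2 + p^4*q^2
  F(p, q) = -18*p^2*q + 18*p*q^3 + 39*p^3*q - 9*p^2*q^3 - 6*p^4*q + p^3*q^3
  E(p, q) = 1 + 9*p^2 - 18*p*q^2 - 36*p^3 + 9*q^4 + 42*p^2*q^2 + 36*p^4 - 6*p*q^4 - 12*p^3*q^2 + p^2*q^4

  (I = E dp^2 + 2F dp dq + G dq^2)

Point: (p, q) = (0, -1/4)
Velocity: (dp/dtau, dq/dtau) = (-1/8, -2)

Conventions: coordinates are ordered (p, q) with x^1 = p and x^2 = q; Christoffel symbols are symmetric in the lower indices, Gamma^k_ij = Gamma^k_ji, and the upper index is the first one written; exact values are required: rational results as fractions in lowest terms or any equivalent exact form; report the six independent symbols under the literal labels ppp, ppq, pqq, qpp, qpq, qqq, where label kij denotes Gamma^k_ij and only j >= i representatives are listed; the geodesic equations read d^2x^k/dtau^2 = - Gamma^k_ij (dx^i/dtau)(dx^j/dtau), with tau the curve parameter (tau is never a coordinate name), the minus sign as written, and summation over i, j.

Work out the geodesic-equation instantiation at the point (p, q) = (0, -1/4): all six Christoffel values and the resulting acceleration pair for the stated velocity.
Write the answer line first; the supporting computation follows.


Answer: Gamma_ppp = -147/265, Gamma_ppq = -72/265, Gamma_pqq = 0, Gamma_qpp = 0, Gamma_qpq = 0, Gamma_qqq = 0; accelerations (d^2p/dtau^2, d^2q/dtau^2) = (2451/16960, 0)

E = 265/256, F = 0, G = 1 at the point
E_p = -147/128, E_q = -9/16, F_p = -9/32, F_q = 0, G_p = 0, G_q = 0
EG - F^2 = 265/256;  g^inv = (256/265) * [[1, 0], [0, 265/256]]
first-kind symbols [ij,l] = (1/2)(d_i g_jl + d_j g_il - d_l g_ij): [pp,p] = E_p/2 = -147/256, [pp,q] = F_p - E_q/2 = 0, [pq,p] = E_q/2 = -9/32, [pq,q] = G_p/2 = 0, [qq,p] = F_q - G_p/2 = 0, [qq,q] = G_q/2 = 0
Gamma^p_ij = (G*[ij,p] - F*[ij,q])/(EG - F^2), Gamma^q_ij = (E*[ij,q] - F*[ij,p])/(EG - F^2)
Gamma_ppp = -147/265, Gamma_ppq = -72/265, Gamma_pqq = 0, Gamma_qpp = 0, Gamma_qpq = 0, Gamma_qqq = 0
d^2p/dtau^2 = -(Gamma_ppp*(-1/8)^2 + 2*Gamma_ppq*(-1/8)*(-2) + Gamma_pqq*(-2)^2) = 2451/16960
d^2q/dtau^2 = -(Gamma_qpp*(-1/8)^2 + 2*Gamma_qpq*(-1/8)*(-2) + Gamma_qqq*(-2)^2) = 0


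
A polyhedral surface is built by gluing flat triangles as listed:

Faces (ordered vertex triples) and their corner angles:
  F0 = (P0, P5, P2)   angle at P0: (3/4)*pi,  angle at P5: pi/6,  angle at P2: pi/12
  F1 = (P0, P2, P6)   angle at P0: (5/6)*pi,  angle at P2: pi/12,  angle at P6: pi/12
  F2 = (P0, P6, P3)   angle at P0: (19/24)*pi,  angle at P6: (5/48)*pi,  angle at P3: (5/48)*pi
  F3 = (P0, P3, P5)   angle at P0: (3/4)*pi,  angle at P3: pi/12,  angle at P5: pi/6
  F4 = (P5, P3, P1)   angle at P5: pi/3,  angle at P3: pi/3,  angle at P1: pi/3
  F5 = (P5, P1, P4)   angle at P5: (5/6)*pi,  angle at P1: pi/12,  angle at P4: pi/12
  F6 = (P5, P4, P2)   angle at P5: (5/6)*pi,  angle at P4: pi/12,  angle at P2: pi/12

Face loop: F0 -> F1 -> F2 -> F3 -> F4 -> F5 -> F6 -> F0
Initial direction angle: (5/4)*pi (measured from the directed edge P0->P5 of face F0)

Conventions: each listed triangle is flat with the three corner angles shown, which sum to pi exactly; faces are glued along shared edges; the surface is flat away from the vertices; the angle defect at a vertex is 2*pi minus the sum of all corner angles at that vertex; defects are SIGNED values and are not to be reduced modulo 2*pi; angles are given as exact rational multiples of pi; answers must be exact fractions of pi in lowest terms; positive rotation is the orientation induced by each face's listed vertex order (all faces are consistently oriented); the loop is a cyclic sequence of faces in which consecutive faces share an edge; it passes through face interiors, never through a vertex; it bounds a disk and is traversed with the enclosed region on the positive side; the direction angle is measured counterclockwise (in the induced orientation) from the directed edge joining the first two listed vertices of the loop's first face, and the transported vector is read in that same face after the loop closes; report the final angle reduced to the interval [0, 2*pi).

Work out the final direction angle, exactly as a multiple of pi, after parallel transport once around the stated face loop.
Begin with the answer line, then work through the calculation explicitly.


Answer: final direction angle = (43/24)*pi

enclosed vertex P0: corner angles sum to (25/8)*pi, defect = 2*pi - (25/8)*pi = (-9/8)*pi
enclosed vertex P5: corner angles sum to (7/3)*pi, defect = 2*pi - (7/3)*pi = -pi/3
adding the enclosed defects to the starting angle (mod 2*pi, induced orientation) gives the holonomy
final angle = (5/4)*pi - (35/24)*pi = (43/24)*pi (mod 2*pi)


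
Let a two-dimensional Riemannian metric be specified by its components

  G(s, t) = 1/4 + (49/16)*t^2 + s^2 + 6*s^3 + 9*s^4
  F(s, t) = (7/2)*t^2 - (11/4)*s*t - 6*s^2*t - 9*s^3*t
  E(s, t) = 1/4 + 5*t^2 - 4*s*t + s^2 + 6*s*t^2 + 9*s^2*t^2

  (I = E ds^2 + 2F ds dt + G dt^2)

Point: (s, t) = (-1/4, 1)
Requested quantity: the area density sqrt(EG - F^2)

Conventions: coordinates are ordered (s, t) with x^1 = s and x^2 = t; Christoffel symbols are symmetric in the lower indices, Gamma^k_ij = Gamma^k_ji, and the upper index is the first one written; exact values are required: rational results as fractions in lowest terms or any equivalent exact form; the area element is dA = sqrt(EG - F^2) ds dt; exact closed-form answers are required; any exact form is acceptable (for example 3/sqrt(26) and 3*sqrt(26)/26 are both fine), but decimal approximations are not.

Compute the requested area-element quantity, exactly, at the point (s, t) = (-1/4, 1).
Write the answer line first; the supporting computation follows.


Answer: sqrt(EG - F^2) = sqrt(9005)/64

E = 43/8, F = 253/64, G = 849/256; EG - F^2 = 9005/4096


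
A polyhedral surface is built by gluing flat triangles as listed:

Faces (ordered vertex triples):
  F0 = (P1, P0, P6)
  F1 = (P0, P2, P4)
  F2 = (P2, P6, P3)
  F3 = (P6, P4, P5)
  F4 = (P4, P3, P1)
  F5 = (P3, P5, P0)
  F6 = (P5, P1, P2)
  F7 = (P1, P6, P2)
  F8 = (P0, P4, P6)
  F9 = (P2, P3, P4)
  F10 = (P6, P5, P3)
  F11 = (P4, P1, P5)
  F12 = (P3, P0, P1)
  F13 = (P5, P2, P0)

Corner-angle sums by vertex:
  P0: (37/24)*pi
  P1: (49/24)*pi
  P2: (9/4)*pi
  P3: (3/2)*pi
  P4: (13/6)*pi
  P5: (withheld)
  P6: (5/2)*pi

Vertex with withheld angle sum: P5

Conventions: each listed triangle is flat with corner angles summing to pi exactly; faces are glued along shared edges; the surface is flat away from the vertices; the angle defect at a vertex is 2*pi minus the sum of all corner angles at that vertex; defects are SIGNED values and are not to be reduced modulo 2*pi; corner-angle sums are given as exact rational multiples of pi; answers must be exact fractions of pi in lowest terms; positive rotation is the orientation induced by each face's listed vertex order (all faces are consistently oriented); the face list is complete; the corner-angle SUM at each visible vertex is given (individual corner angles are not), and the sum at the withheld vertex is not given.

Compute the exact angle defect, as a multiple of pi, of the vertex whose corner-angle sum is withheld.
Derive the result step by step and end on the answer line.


V = 7, E = 21, F = 14; chi = V - E + F = 0
Gauss-Bonnet: total defect = 2*pi*chi = 0; visible defects sum to 0

Answer: defect(P5) = 0


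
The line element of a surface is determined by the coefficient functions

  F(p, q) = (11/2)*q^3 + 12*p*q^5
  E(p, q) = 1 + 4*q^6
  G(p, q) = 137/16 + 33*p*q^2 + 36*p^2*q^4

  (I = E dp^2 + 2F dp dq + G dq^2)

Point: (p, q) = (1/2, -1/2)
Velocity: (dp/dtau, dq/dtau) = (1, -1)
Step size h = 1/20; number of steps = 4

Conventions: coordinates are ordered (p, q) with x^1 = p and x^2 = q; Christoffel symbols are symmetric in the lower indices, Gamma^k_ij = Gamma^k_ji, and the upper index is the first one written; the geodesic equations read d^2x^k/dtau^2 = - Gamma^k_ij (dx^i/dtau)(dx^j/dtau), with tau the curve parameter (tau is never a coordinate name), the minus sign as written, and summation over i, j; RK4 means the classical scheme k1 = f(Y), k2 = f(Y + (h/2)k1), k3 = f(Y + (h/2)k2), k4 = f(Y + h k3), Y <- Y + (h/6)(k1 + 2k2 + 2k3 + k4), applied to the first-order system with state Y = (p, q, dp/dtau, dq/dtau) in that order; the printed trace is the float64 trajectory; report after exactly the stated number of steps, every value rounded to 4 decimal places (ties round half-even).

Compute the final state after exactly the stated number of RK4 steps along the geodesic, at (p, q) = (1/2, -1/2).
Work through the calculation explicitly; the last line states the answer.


f(Y) = (dp/dtau, dq/dtau, -Gamma^p_ij Y'^i Y'^j, -Gamma^q_ij Y'^i Y'^j) with the Gammas evaluated at the stage position; h = 0.050000; intermediate values shown to 6 dp
step 0: p = 0.5000, q = -0.5000, dp/dtau = 1.0000, dq/dtau = -1.0000
step 1:
  k1: at (p, q) = (0.500000, -0.500000), (dp/dtau, dq/dtau) = (1.000000, -1.000000); Gamma_ppp = 0.000000, Gamma_ppq = -0.028169, Gamma_pqq = 0.056338, Gamma_qpp = 0.000000, Gamma_qpq = 0.394366, Gamma_qqq = -0.788732; k1 = (1.000000, -1.000000, -0.112676, 1.577465)
  k2: at (p, q) = (0.525000, -0.525000), (dp/dtau, dq/dtau) = (0.997183, -0.960563); Gamma_ppp = 0.000000, Gamma_ppq = -0.033763, Gamma_pqq = 0.067527, Gamma_qpp = 0.000000, Gamma_qpq = 0.422118, Gamma_qqq = -0.844235; k2 = (0.997183, -0.960563, -0.126987, 1.587618)
  k3: at (p, q) = (0.524930, -0.524014), (dp/dtau, dq/dtau) = (0.996825, -0.960310); Gamma_ppp = 0.000000, Gamma_ppq = -0.033508, Gamma_pqq = 0.067132, Gamma_qpp = 0.000000, Gamma_qpq = 0.420894, Gamma_qqq = -0.843259; k3 = (0.996825, -0.960310, -0.126060, 1.583460)
  k4: at (p, q) = (0.549841, -0.548015), (dp/dtau, dq/dtau) = (0.993697, -0.920827); Gamma_ppp = 0.000000, Gamma_ppq = -0.039275, Gamma_pqq = 0.078812, Gamma_qpp = 0.000000, Gamma_qpq = 0.446346, Gamma_qqq = -0.895666; k4 = (0.993697, -0.920827, -0.138702, 1.576289)
  Y <- Y + (h/6)(k1 + 2k2 + 2k3 + k4): p = 0.5498, q = -0.5480, dp/dtau = 0.9937, dq/dtau = -0.9209
step 2:
  k1: at (p, q) = (0.549848, -0.548021), (dp/dtau, dq/dtau) = (0.993688, -0.920867); Gamma_ppp = 0.000000, Gamma_ppq = -0.039277, Gamma_pqq = 0.078815, Gamma_qpp = 0.000000, Gamma_qpq = 0.446352, Gamma_qqq = -0.895679; k1 = (0.993688, -0.920867, -0.138716, 1.576406)
  k2: at (p, q) = (0.574690, -0.571043), (dp/dtau, dq/dtau) = (0.990220, -0.881457); Gamma_ppp = 0.000000, Gamma_ppq = -0.045119, Gamma_pqq = 0.090815, Gamma_qpp = 0.000000, Gamma_qpq = 0.469385, Gamma_qqq = -0.944765; k2 = (0.990220, -0.881457, -0.149323, 1.553444)
  k3: at (p, q) = (0.574603, -0.570058), (dp/dtau, dq/dtau) = (0.989955, -0.882031); Gamma_ppp = 0.000000, Gamma_ppq = -0.044822, Gamma_pqq = 0.090359, Gamma_qpp = 0.000000, Gamma_qpq = 0.468228, Gamma_qqq = -0.943923; k3 = (0.989955, -0.882031, -0.148572, 1.552039)
  k4: at (p, q) = (0.599345, -0.592123), (dp/dtau, dq/dtau) = (0.986259, -0.843265); Gamma_ppp = 0.000000, Gamma_ppq = -0.050609, Gamma_pqq = 0.102452, Gamma_qpp = 0.000000, Gamma_qpq = 0.488867, Gamma_qqq = -0.989660; k4 = (0.986259, -0.843265, -0.157033, 1.516905)
  Y <- Y + (h/6)(k1 + 2k2 + 2k3 + k4): p = 0.5994, q = -0.5921, dp/dtau = 0.9863, dq/dtau = -0.8433
step 3:
  k1: at (p, q) = (0.599350, -0.592114), (dp/dtau, dq/dtau) = (0.986258, -0.843332); Gamma_ppp = 0.000000, Gamma_ppq = -0.050605, Gamma_pqq = 0.102448, Gamma_qpp = 0.000000, Gamma_qpq = 0.488856, Gamma_qqq = -0.989660; k1 = (0.986258, -0.843332, -0.157043, 1.517060)
  k2: at (p, q) = (0.624007, -0.613197), (dp/dtau, dq/dtau) = (0.982332, -0.805405); Gamma_ppp = 0.000000, Gamma_ppq = -0.056236, Gamma_pqq = 0.114454, Gamma_qpp = 0.000000, Gamma_qpq = 0.507043, Gamma_qqq = -1.031962; k2 = (0.982332, -0.805405, -0.163228, 1.471731)
  k3: at (p, q) = (0.623908, -0.612249), (dp/dtau, dq/dtau) = (0.982178, -0.806539); Gamma_ppp = 0.000000, Gamma_ppq = -0.055923, Gamma_pqq = 0.113976, Gamma_qpp = 0.000000, Gamma_qpq = 0.506013, Gamma_qqq = -1.031299; k3 = (0.982178, -0.806539, -0.162742, 1.472556)
  k4: at (p, q) = (0.648459, -0.632441), (dp/dtau, dq/dtau) = (0.978121, -0.769704); Gamma_ppp = 0.000000, Gamma_ppq = -0.061323, Gamma_pqq = 0.125753, Gamma_qpp = 0.000000, Gamma_qpq = 0.521954, Gamma_qqq = -1.070348; k4 = (0.978121, -0.769704, -0.166838, 1.420042)
  Y <- Y + (h/6)(k1 + 2k2 + 2k3 + k4): p = 0.6485, q = -0.6324, dp/dtau = 0.9781, dq/dtau = -0.7698
step 4:
  k1: at (p, q) = (0.648462, -0.632422), (dp/dtau, dq/dtau) = (0.978126, -0.769784); Gamma_ppp = 0.000000, Gamma_ppq = -0.061316, Gamma_pqq = 0.125743, Gamma_qpp = 0.000000, Gamma_qpq = 0.521933, Gamma_qqq = -1.070342; k1 = (0.978126, -0.769784, -0.166847, 1.420226)
  k2: at (p, q) = (0.672915, -0.651666), (dp/dtau, dq/dtau) = (0.973955, -0.734279); Gamma_ppp = 0.000000, Gamma_ppq = -0.066401, Gamma_pqq = 0.137132, Gamma_qpp = 0.000000, Gamma_qpq = 0.535612, Gamma_qqq = -1.106154; k2 = (0.973955, -0.734279, -0.168911, 1.362491)
  k3: at (p, q) = (0.672811, -0.650779), (dp/dtau, dq/dtau) = (0.973904, -0.735722); Gamma_ppp = 0.000000, Gamma_ppq = -0.066095, Gamma_pqq = 0.136665, Gamma_qpp = 0.000000, Gamma_qpq = 0.534735, Gamma_qqq = -1.105677; k3 = (0.973904, -0.735722, -0.168691, 1.364789)
  k4: at (p, q) = (0.697157, -0.669208), (dp/dtau, dq/dtau) = (0.969692, -0.701545); Gamma_ppp = 0.000000, Gamma_ppq = -0.070845, Gamma_pqq = 0.147608, Gamma_qpp = 0.000000, Gamma_qpq = 0.546446, Gamma_qqq = -1.138536; k4 = (0.969692, -0.701545, -0.169037, 1.303824)
  Y <- Y + (h/6)(k1 + 2k2 + 2k3 + k4): p = 0.6972, q = -0.6692, dp/dtau = 0.9697, dq/dtau = -0.7016

Answer: p = 0.6972, q = -0.6692, dp/dtau = 0.9697, dq/dtau = -0.7016


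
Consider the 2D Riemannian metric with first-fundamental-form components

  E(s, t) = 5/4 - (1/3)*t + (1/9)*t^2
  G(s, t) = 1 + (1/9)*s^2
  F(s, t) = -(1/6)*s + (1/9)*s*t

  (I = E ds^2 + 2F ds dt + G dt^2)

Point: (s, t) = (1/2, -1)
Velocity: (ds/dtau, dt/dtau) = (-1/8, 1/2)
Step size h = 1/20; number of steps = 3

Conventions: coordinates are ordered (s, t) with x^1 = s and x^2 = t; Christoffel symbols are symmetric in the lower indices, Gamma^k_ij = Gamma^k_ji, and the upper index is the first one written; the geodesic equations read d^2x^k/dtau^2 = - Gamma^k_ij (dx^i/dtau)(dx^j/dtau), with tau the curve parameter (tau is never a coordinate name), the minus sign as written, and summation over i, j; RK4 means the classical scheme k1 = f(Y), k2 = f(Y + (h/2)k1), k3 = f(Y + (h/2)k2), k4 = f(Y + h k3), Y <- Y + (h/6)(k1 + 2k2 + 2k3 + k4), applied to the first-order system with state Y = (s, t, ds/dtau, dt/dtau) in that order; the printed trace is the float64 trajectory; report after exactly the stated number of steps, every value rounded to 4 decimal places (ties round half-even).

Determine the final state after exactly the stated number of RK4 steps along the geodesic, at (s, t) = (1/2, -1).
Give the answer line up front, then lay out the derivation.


Answer: s = 0.4810, t = -0.9250, ds/dtau = -0.1281, dt/dtau = 0.5006

f(Y) = (ds/dtau, dt/dtau, -Gamma^s_ij Y'^i Y'^j, -Gamma^t_ij Y'^i Y'^j) with the Gammas evaluated at the stage position; h = 0.050000; intermediate values shown to 6 dp
step 0: s = 0.5000, t = -1.0000, ds/dtau = -0.1250, dt/dtau = 0.5000
step 1:
  k1: at (s, t) = (0.500000, -1.000000), (ds/dtau, dt/dtau) = (-0.125000, 0.500000); Gamma_sss = 0.000000, Gamma_sst = -0.161290, Gamma_stt = 0.000000, Gamma_tss = 0.000000, Gamma_tst = 0.032258, Gamma_ttt = 0.000000; k1 = (-0.125000, 0.500000, -0.020161, 0.004032)
  k2: at (s, t) = (0.496875, -0.987500), (ds/dtau, dt/dtau) = (-0.125504, 0.500101); Gamma_sss = 0.000000, Gamma_sst = -0.161164, Gamma_stt = 0.000000, Gamma_tss = 0.000000, Gamma_tst = 0.032192, Gamma_ttt = 0.000000; k2 = (-0.125504, 0.500101, -0.020231, 0.004041)
  k3: at (s, t) = (0.496862, -0.987497), (ds/dtau, dt/dtau) = (-0.125506, 0.500101); Gamma_sss = 0.000000, Gamma_sst = -0.161165, Gamma_stt = 0.000000, Gamma_tss = 0.000000, Gamma_tst = 0.032192, Gamma_ttt = 0.000000; k3 = (-0.125506, 0.500101, -0.020231, 0.004041)
  k4: at (s, t) = (0.493725, -0.974995), (ds/dtau, dt/dtau) = (-0.126012, 0.500202); Gamma_sss = 0.000000, Gamma_sst = -0.161034, Gamma_stt = 0.000000, Gamma_tss = 0.000000, Gamma_tst = 0.032124, Gamma_ttt = 0.000000; k4 = (-0.126012, 0.500202, -0.020300, 0.004050)
  Y <- Y + (h/6)(k1 + 2k2 + 2k3 + k4): s = 0.4937, t = -0.9750, ds/dtau = -0.1260, dt/dtau = 0.5002
step 2:
  k1: at (s, t) = (0.493725, -0.974995), (ds/dtau, dt/dtau) = (-0.126012, 0.500202); Gamma_sss = 0.000000, Gamma_sst = -0.161034, Gamma_stt = 0.000000, Gamma_tss = 0.000000, Gamma_tst = 0.032124, Gamma_ttt = 0.000000; k1 = (-0.126012, 0.500202, -0.020300, 0.004050)
  k2: at (s, t) = (0.490574, -0.962490), (ds/dtau, dt/dtau) = (-0.126519, 0.500303); Gamma_sss = 0.000000, Gamma_sst = -0.160900, Gamma_stt = 0.000000, Gamma_tss = 0.000000, Gamma_tst = 0.032054, Gamma_ttt = 0.000000; k2 = (-0.126519, 0.500303, -0.020369, 0.004058)
  k3: at (s, t) = (0.490562, -0.962487), (ds/dtau, dt/dtau) = (-0.126521, 0.500303); Gamma_sss = 0.000000, Gamma_sst = -0.160900, Gamma_stt = 0.000000, Gamma_tss = 0.000000, Gamma_tst = 0.032053, Gamma_ttt = 0.000000; k3 = (-0.126521, 0.500303, -0.020370, 0.004058)
  k4: at (s, t) = (0.487399, -0.949980), (ds/dtau, dt/dtau) = (-0.127030, 0.500405); Gamma_sss = 0.000000, Gamma_sst = -0.160760, Gamma_stt = 0.000000, Gamma_tss = 0.000000, Gamma_tst = 0.031982, Gamma_ttt = 0.000000; k4 = (-0.127030, 0.500405, -0.020438, 0.004066)
  Y <- Y + (h/6)(k1 + 2k2 + 2k3 + k4): s = 0.4874, t = -0.9500, ds/dtau = -0.1270, dt/dtau = 0.5004
step 3:
  k1: at (s, t) = (0.487399, -0.949980), (ds/dtau, dt/dtau) = (-0.127030, 0.500405); Gamma_sss = 0.000000, Gamma_sst = -0.160760, Gamma_stt = 0.000000, Gamma_tss = 0.000000, Gamma_tst = 0.031982, Gamma_ttt = 0.000000; k1 = (-0.127030, 0.500405, -0.020438, 0.004066)
  k2: at (s, t) = (0.484223, -0.937470), (ds/dtau, dt/dtau) = (-0.127541, 0.500507); Gamma_sss = 0.000000, Gamma_sst = -0.160616, Gamma_stt = 0.000000, Gamma_tss = 0.000000, Gamma_tst = 0.031908, Gamma_ttt = 0.000000; k2 = (-0.127541, 0.500507, -0.020506, 0.004074)
  k3: at (s, t) = (0.484210, -0.937467), (ds/dtau, dt/dtau) = (-0.127543, 0.500507); Gamma_sss = 0.000000, Gamma_sst = -0.160616, Gamma_stt = 0.000000, Gamma_tss = 0.000000, Gamma_tst = 0.031907, Gamma_ttt = 0.000000; k3 = (-0.127543, 0.500507, -0.020506, 0.004074)
  k4: at (s, t) = (0.481022, -0.924954), (ds/dtau, dt/dtau) = (-0.128055, 0.500609); Gamma_sss = 0.000000, Gamma_sst = -0.160468, Gamma_stt = 0.000000, Gamma_tss = 0.000000, Gamma_tst = 0.031831, Gamma_ttt = 0.000000; k4 = (-0.128055, 0.500609, -0.020574, 0.004081)
  Y <- Y + (h/6)(k1 + 2k2 + 2k3 + k4): s = 0.4810, t = -0.9250, ds/dtau = -0.1281, dt/dtau = 0.5006


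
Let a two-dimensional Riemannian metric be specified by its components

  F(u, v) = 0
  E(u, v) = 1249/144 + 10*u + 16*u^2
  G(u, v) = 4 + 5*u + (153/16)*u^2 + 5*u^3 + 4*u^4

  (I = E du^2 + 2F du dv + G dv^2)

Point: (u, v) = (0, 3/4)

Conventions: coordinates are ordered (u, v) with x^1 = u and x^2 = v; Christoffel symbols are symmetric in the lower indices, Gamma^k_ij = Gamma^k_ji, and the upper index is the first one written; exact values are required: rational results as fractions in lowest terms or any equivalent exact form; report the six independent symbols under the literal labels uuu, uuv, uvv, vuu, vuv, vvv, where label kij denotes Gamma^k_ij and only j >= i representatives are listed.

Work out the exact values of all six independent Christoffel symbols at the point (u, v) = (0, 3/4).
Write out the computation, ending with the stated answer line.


E = 1249/144, F = 0, G = 4 at the point
E_u = 10, E_v = 0, F_u = 0, F_v = 0, G_u = 5, G_v = 0
EG - F^2 = 1249/36;  g^inv = (36/1249) * [[4, 0], [0, 1249/144]]
first-kind symbols [ij,l] = (1/2)(d_i g_jl + d_j g_il - d_l g_ij): [uu,u] = E_u/2 = 5, [uu,v] = F_u - E_v/2 = 0, [uv,u] = E_v/2 = 0, [uv,v] = G_u/2 = 5/2, [vv,u] = F_v - G_u/2 = -5/2, [vv,v] = G_v/2 = 0
Gamma^u_ij = (G*[ij,u] - F*[ij,v])/(EG - F^2), Gamma^v_ij = (E*[ij,v] - F*[ij,u])/(EG - F^2)

Answer: Gamma_uuu = 720/1249, Gamma_uuv = 0, Gamma_uvv = -360/1249, Gamma_vuu = 0, Gamma_vuv = 5/8, Gamma_vvv = 0


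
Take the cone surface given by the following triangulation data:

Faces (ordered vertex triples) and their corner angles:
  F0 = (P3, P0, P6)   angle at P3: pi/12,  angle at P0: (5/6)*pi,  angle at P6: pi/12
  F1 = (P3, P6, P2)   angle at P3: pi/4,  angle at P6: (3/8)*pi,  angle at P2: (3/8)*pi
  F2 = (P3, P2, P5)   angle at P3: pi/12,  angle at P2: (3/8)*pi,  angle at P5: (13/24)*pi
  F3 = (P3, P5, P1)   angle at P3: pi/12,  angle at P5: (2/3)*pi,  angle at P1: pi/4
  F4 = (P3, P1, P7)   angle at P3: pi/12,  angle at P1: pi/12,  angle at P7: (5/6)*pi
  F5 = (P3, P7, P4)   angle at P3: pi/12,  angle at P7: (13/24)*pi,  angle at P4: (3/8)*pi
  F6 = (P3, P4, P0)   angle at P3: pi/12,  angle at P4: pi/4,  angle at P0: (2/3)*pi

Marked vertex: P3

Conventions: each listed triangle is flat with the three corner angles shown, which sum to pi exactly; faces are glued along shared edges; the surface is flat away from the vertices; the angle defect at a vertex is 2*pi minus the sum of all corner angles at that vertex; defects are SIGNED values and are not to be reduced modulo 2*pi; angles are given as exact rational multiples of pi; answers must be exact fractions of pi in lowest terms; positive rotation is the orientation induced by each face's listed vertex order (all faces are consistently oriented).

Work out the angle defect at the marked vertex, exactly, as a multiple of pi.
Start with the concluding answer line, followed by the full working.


Answer: defect(P3) = (5/4)*pi

Sum of corner angles at P3: (3/4)*pi
defect = 2*pi - (3/4)*pi
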